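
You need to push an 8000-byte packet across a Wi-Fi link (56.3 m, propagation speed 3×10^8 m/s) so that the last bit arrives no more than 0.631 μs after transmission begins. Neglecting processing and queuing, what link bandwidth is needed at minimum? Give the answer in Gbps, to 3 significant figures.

L = 64000 bits.
Propagation delay = 56.3 / 300000000 = 0.187667 μs.
Transmission budget = 0.631 − 0.187667 = 0.443333 μs.
R ≥ L / t_tx = 64000 bits / 4.43333e-07 s = 144 Gbps.

144 Gbps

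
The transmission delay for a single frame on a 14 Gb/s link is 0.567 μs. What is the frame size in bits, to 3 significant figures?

7940 bits

L = R × t_tx = 14000000000 b/s × 5.67e-07 s = 7938 bits.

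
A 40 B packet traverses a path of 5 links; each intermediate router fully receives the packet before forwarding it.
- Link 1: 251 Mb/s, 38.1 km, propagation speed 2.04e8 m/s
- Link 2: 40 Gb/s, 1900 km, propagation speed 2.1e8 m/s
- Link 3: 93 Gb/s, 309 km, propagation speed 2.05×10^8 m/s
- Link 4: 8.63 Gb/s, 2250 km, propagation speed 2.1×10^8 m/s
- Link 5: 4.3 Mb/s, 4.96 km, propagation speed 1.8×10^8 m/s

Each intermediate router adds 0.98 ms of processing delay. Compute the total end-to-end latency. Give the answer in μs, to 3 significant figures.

L = 40 × 8 = 320 bits.
Transmission delays (L/R per hop): 1.2749, 0.008, 0.00344086, 0.03708, 74.4186 μs; sum = 75.742 μs.
Propagation delays (d/s per hop): 186.765, 9047.62, 1507.32, 10714.3, 27.5556 μs; sum = 21483.5 μs.
Processing at 4 router(s): 4 × 0.98 ms = 3920 μs.
End-to-end = 25500 μs.

25500 μs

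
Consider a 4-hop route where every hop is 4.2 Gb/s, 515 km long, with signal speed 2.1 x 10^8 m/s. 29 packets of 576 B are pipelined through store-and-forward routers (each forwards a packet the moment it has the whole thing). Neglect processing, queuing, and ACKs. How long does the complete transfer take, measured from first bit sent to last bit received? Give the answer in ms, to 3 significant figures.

Per-hop transmission t_tx = L/R = 4608/4200000000 = 0.00109714 ms.
Per-hop propagation t_prop = 515000/210000000 = 2.45238 ms.
Pipeline fill: first packet needs 4·t_tx to clear all hops; remaining 28 packets each add one t_tx.
Total = (4+29-1)·t_tx + 4·t_prop = 32·0.00109714 + 4·2.45238 = 9.84 ms.

9.84 ms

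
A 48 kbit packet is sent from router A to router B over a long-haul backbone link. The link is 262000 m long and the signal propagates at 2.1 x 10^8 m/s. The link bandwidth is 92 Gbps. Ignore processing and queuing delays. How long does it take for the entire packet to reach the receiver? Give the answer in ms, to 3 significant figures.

L = 48000 bits.
Transmission delay = L/R = 48000 / 92000000000 = 0.000521739 ms.
Propagation delay = d/s = 262000 m / 210000000 m/s = 1.24762 ms.
Total = 1.25 ms.

1.25 ms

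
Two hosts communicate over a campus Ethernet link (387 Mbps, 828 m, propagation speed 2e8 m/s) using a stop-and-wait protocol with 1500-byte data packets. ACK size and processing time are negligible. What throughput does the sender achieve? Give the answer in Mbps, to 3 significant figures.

t_tx = L/R = 12000/387000000 = 3.10078e-05 s.
t_prop = 828/200000000 = 4.14e-06 s; RTT = 8.28e-06 s.
Cycle = t_tx + RTT = 3.92878e-05 s.
Throughput = L / cycle = 12000 / 3.92878e-05 = 305 Mbps.

305 Mbps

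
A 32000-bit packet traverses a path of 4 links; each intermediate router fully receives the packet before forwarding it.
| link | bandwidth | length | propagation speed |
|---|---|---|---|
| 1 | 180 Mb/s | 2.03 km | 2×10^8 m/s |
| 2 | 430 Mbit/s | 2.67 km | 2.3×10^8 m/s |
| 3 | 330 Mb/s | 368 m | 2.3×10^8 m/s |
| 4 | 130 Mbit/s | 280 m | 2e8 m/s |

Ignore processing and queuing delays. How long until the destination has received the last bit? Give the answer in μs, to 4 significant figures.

620.1 μs

Transmission delays (L/R per hop): 177.778, 74.4186, 96.9697, 246.154 μs; sum = 595.32 μs.
Propagation delays (d/s per hop): 10.15, 11.6087, 1.6, 1.4 μs; sum = 24.7587 μs.
End-to-end = 620.1 μs.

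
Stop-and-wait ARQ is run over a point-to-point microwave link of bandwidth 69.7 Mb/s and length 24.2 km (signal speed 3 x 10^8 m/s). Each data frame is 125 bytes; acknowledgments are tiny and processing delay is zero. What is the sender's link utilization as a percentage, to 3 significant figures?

t_tx = L/R = 1000/69700000 = 1.43472e-05 s.
t_prop = 24200/300000000 = 8.06667e-05 s; RTT = 0.000161333 s.
Cycle = t_tx + RTT = 0.000175681 s.
Utilization = t_tx / cycle = 1.43472e-05/0.000175681 = 8.17 %.

8.17 %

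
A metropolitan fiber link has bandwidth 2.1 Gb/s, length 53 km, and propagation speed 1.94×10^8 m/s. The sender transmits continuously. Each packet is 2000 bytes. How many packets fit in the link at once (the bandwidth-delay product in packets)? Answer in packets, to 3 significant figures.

35.9 packets

Propagation delay = 53000 / 194000000 = 0.000273196 s.
BDP = R × t_prop = 2100000000 × 0.000273196 = 573711 bits.
In packets of 16000 bits: 35.9 packets.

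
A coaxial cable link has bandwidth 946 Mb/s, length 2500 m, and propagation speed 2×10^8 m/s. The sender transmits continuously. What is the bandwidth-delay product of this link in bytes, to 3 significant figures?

1480 bytes

Propagation delay = 2500 / 200000000 = 1.25e-05 s.
BDP = R × t_prop = 946000000 × 1.25e-05 = 11825 bits.
In bytes: 11825/8 = 1480 bytes.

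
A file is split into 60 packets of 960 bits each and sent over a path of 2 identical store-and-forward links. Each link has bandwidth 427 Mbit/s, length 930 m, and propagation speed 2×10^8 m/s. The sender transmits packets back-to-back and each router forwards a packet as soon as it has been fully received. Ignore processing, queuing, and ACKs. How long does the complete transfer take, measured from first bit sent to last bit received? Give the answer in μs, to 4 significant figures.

146.4 μs

Per-hop transmission t_tx = L/R = 960/427000000 = 2.24824 μs.
Per-hop propagation t_prop = 930/200000000 = 4.65 μs.
Pipeline fill: first packet needs 2·t_tx to clear all hops; remaining 59 packets each add one t_tx.
Total = (2+60-1)·t_tx + 2·t_prop = 61·2.24824 + 2·4.65 = 146.4 μs.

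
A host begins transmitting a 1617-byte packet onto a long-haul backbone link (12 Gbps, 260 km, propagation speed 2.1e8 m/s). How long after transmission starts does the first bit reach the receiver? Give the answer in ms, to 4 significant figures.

First bit experiences only propagation delay: d/s = 260000/210000000 = 1.238 ms.

1.238 ms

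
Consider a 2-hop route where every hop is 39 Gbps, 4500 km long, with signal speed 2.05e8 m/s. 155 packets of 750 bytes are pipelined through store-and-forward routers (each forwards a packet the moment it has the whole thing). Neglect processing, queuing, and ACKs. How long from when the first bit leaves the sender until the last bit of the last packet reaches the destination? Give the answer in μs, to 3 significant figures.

Per-hop transmission t_tx = L/R = 6000/39000000000 = 0.153846 μs.
Per-hop propagation t_prop = 4500000/2.05e+08 = 21951.2 μs.
Pipeline fill: first packet needs 2·t_tx to clear all hops; remaining 154 packets each add one t_tx.
Total = (2+155-1)·t_tx + 2·t_prop = 156·0.153846 + 2·21951.2 = 43900 μs.

43900 μs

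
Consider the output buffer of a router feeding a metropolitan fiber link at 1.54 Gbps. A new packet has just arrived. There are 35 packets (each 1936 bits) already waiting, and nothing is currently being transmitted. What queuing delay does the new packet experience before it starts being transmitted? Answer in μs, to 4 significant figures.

44.00 μs

Each queued packet: L/R = 1936/1540000000 = 1.25714 μs.
35 queued → 44 μs.
Queuing delay = 44.00 μs.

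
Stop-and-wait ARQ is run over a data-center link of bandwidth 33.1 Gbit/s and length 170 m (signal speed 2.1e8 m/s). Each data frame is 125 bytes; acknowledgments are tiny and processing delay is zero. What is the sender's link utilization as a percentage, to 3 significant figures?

t_tx = L/R = 1000/33100000000 = 3.02115e-08 s.
t_prop = 170/210000000 = 8.09524e-07 s; RTT = 1.61905e-06 s.
Cycle = t_tx + RTT = 1.64926e-06 s.
Utilization = t_tx / cycle = 3.02115e-08/1.64926e-06 = 1.83 %.

1.83 %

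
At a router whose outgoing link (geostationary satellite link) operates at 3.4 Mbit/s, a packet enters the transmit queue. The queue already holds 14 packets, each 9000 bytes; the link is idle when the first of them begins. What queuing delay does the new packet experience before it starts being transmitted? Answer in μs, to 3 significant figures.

296000 μs

Each queued packet: L/R = 72000/3400000 = 21176.5 μs.
14 queued → 296471 μs.
Queuing delay = 296000 μs.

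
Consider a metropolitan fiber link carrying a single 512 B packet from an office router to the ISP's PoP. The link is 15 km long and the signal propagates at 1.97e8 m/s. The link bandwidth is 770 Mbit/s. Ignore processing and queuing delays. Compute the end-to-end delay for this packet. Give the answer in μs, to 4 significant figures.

81.46 μs

L = 512 × 8 = 4096 bits.
Transmission delay = L/R = 4096 / 770000000 = 5.31948 μs.
Propagation delay = d/s = 15000 m / 197000000 m/s = 76.1421 μs.
Total = 81.46 μs.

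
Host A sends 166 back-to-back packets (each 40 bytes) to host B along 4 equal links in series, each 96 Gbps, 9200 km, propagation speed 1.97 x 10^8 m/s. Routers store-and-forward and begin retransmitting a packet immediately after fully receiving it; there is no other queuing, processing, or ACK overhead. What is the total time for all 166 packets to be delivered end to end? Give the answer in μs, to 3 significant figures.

187000 μs

Per-hop transmission t_tx = L/R = 320/96000000000 = 0.00333333 μs.
Per-hop propagation t_prop = 9200000/197000000 = 46700.5 μs.
Pipeline fill: first packet needs 4·t_tx to clear all hops; remaining 165 packets each add one t_tx.
Total = (4+166-1)·t_tx + 4·t_prop = 169·0.00333333 + 4·46700.5 = 187000 μs.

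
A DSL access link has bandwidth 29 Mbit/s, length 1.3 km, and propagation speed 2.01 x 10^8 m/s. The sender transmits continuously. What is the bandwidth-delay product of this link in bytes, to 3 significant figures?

Propagation delay = 1300 / 2.01e+08 = 6.46766e-06 s.
BDP = R × t_prop = 29000000 × 6.46766e-06 = 187.562 bits.
In bytes: 187.562/8 = 23.4 bytes.

23.4 bytes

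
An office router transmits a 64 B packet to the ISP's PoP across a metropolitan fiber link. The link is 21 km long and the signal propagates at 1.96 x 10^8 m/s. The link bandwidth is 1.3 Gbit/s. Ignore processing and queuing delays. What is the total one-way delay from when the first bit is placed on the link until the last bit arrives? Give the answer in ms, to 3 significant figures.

0.108 ms

L = 64 × 8 = 512 bits.
Transmission delay = L/R = 512 / 1300000000 = 0.000393846 ms.
Propagation delay = d/s = 21000 m / 196000000 m/s = 0.107143 ms.
Total = 0.108 ms.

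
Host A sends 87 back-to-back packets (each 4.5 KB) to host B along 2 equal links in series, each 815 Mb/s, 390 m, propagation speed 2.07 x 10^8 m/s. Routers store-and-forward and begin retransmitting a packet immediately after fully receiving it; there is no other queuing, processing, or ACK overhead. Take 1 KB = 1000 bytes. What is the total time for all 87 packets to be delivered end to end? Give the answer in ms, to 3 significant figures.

3.89 ms

Per-hop transmission t_tx = L/R = 36000/815000000 = 0.0441718 ms.
Per-hop propagation t_prop = 390/2.07e+08 = 0.00188406 ms.
Pipeline fill: first packet needs 2·t_tx to clear all hops; remaining 86 packets each add one t_tx.
Total = (2+87-1)·t_tx + 2·t_prop = 88·0.0441718 + 2·0.00188406 = 3.89 ms.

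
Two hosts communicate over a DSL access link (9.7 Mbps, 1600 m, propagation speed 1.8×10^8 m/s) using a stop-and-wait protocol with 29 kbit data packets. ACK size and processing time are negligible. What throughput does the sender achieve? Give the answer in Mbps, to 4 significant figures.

9.643 Mbps

t_tx = L/R = 29000/9700000 = 0.00298969 s.
t_prop = 1600/180000000 = 8.88889e-06 s; RTT = 1.77778e-05 s.
Cycle = t_tx + RTT = 0.00300747 s.
Throughput = L / cycle = 29000 / 0.00300747 = 9.643 Mbps.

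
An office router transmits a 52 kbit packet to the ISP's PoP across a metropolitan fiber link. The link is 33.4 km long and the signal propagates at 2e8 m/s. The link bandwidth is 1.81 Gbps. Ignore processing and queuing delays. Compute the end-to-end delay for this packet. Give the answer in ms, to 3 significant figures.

0.196 ms

L = 52000 bits.
Transmission delay = L/R = 52000 / 1810000000 = 0.0287293 ms.
Propagation delay = d/s = 33400 m / 200000000 m/s = 0.167 ms.
Total = 0.196 ms.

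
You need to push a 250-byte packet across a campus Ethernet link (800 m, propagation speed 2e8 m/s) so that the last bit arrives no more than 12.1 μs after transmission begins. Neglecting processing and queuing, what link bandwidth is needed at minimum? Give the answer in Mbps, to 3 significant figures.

L = 2000 bits.
Propagation delay = 800 / 200000000 = 4 μs.
Transmission budget = 12.1 − 4 = 8.1 μs.
R ≥ L / t_tx = 2000 bits / 8.1e-06 s = 247 Mbps.

247 Mbps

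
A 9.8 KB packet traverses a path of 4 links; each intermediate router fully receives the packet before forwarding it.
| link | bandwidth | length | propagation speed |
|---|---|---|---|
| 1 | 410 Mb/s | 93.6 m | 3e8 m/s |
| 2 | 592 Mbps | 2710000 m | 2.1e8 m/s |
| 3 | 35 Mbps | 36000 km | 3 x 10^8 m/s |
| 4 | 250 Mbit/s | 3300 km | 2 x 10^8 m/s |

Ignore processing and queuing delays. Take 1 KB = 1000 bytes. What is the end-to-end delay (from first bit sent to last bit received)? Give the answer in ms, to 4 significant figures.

152.3 ms

L = 78400 bits.
Transmission delays (L/R per hop): 0.19122, 0.132432, 2.24, 0.3136 ms; sum = 2.87725 ms.
Propagation delays (d/s per hop): 0.000312, 12.9048, 120, 16.5 ms; sum = 149.405 ms.
End-to-end = 152.3 ms.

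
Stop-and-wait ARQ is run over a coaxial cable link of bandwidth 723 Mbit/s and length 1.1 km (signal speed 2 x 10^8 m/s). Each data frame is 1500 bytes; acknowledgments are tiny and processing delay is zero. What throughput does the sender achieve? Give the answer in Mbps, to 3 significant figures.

t_tx = L/R = 12000/723000000 = 1.65975e-05 s.
t_prop = 1100/200000000 = 5.5e-06 s; RTT = 1.1e-05 s.
Cycle = t_tx + RTT = 2.75975e-05 s.
Throughput = L / cycle = 12000 / 2.75975e-05 = 435 Mbps.

435 Mbps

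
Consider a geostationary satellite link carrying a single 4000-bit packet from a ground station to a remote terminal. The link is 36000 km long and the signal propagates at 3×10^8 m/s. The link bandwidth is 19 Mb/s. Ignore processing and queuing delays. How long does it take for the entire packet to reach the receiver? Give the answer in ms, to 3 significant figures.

Transmission delay = L/R = 4000 / 19000000 = 0.210526 ms.
Propagation delay = d/s = 36000000 m / 300000000 m/s = 120 ms.
Total = 120 ms.

120 ms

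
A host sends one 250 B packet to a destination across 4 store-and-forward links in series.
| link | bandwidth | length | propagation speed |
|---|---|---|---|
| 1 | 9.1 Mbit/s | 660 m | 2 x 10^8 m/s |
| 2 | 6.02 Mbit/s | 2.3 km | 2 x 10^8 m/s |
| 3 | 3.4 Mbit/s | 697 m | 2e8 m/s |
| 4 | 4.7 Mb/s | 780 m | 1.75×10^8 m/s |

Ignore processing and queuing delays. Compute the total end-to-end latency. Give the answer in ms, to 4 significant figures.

1.589 ms

L = 250 × 8 = 2000 bits.
Transmission delays (L/R per hop): 0.21978, 0.332226, 0.588235, 0.425532 ms; sum = 1.56577 ms.
Propagation delays (d/s per hop): 0.0033, 0.0115, 0.003485, 0.00445714 ms; sum = 0.0227421 ms.
End-to-end = 1.589 ms.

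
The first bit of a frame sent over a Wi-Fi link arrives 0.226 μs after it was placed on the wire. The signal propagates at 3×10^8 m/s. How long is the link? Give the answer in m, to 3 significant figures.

d = s × t_prop = 300000000 × 2.26e-07 = 67.8 m.

67.8 m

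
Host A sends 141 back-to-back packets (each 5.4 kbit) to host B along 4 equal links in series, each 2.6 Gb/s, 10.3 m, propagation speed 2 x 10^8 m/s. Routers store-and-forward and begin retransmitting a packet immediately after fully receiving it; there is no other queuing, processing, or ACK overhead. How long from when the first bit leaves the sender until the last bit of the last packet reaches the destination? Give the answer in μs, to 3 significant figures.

Per-hop transmission t_tx = L/R = 5400/2600000000 = 2.07692 μs.
Per-hop propagation t_prop = 10.3/200000000 = 0.0515 μs.
Pipeline fill: first packet needs 4·t_tx to clear all hops; remaining 140 packets each add one t_tx.
Total = (4+141-1)·t_tx + 4·t_prop = 144·2.07692 + 4·0.0515 = 299 μs.

299 μs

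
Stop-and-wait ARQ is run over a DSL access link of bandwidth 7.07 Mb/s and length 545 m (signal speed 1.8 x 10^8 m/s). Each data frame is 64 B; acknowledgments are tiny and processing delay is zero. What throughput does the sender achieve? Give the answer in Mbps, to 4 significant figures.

6.524 Mbps

t_tx = L/R = 512/7070000 = 7.24187e-05 s.
t_prop = 545/180000000 = 3.02778e-06 s; RTT = 6.05556e-06 s.
Cycle = t_tx + RTT = 7.84742e-05 s.
Throughput = L / cycle = 512 / 7.84742e-05 = 6.524 Mbps.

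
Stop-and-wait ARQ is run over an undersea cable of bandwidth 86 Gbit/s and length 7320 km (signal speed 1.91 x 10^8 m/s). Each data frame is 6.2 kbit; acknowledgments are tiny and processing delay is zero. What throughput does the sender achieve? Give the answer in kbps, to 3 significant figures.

80.9 kbps

t_tx = L/R = 6200/86000000000 = 7.2093e-08 s.
t_prop = 7320000/191000000 = 0.0383246 s; RTT = 0.0766492 s.
Cycle = t_tx + RTT = 0.0766493 s.
Throughput = L / cycle = 6200 / 0.0766493 = 80.9 kbps.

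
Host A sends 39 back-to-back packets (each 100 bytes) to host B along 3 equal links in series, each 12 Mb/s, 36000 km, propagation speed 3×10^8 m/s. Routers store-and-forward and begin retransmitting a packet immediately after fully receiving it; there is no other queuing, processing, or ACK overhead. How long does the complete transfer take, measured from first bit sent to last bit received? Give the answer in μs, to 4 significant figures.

362700 μs

Per-hop transmission t_tx = L/R = 800/12000000 = 66.6667 μs.
Per-hop propagation t_prop = 36000000/300000000 = 120000 μs.
Pipeline fill: first packet needs 3·t_tx to clear all hops; remaining 38 packets each add one t_tx.
Total = (3+39-1)·t_tx + 3·t_prop = 41·66.6667 + 3·120000 = 362700 μs.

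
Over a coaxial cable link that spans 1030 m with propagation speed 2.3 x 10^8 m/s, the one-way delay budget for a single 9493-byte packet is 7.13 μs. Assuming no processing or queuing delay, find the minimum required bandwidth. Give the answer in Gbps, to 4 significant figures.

28.64 Gbps

L = 75944 bits.
Propagation delay = 1030 / 2.3e+08 = 4.47826 μs.
Transmission budget = 7.13 − 4.47826 = 2.65174 μs.
R ≥ L / t_tx = 75944 bits / 2.65174e-06 s = 28.64 Gbps.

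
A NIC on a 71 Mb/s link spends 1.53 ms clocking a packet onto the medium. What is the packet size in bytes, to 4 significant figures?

13580 bytes

L = R × t_tx = 71000000 b/s × 0.00153 s = 108630 bits.
In bytes: 108630 / 8 = 13580 bytes.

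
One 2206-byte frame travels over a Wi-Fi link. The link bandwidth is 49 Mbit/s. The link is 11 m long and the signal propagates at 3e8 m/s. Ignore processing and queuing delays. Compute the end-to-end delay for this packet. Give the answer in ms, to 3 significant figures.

0.360 ms

L = 2206 × 8 = 17648 bits.
Transmission delay = L/R = 17648 / 49000000 = 0.360163 ms.
Propagation delay = d/s = 11 m / 300000000 m/s = 3.66667e-05 ms.
Total = 0.360 ms.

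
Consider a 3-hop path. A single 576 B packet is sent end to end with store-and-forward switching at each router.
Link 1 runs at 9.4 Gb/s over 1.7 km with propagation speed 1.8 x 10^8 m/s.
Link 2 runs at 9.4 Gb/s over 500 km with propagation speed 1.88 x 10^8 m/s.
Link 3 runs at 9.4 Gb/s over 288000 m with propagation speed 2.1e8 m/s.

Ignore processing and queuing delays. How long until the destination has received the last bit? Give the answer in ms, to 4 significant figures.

4.042 ms

L = 576 × 8 = 4608 bits.
Transmission delay per hop = L/R = 4608/9400000000 = 0.000490213 ms; 3 hops → 0.00147064 ms.
Propagation delays (d/s per hop): 0.00944444, 2.65957, 1.37143 ms; sum = 4.04045 ms.
End-to-end = 4.042 ms.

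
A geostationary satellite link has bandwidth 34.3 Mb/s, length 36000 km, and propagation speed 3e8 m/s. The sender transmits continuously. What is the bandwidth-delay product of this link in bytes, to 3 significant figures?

Propagation delay = 36000000 / 300000000 = 0.12 s.
BDP = R × t_prop = 34300000 × 0.12 = 4116000 bits.
In bytes: 4116000/8 = 515000 bytes.

515000 bytes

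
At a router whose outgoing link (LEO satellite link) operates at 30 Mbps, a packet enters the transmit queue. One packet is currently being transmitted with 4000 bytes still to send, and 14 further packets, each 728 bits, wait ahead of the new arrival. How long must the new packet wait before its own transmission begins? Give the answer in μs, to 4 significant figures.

Each queued packet: L/R = 728/30000000 = 24.2667 μs.
14 queued → 339.733 μs.
Plus remaining 32000 bits of current packet: 1066.67 μs.
Queuing delay = 1406 μs.

1406 μs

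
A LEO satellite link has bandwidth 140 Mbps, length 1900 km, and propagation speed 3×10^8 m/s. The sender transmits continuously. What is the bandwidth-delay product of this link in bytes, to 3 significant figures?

111000 bytes

Propagation delay = 1900000 / 300000000 = 0.00633333 s.
BDP = R × t_prop = 140000000 × 0.00633333 = 886667 bits.
In bytes: 886667/8 = 111000 bytes.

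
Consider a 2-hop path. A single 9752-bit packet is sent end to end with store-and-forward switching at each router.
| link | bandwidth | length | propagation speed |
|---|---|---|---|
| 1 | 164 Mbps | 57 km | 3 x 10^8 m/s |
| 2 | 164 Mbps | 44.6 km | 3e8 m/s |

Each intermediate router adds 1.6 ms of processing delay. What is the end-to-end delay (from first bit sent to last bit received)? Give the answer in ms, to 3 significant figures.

2.06 ms

Transmission delay per hop = L/R = 9752/164000000 = 0.0594634 ms; 2 hops → 0.118927 ms.
Propagation delays (d/s per hop): 0.19, 0.148667 ms; sum = 0.338667 ms.
Processing at 1 router(s): 1 × 1.6 ms = 1.6 ms.
End-to-end = 2.06 ms.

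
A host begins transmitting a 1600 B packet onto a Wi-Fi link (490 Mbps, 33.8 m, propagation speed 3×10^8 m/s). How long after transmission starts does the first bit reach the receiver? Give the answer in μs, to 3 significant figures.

First bit experiences only propagation delay: d/s = 33.8/300000000 = 0.113 μs.

0.113 μs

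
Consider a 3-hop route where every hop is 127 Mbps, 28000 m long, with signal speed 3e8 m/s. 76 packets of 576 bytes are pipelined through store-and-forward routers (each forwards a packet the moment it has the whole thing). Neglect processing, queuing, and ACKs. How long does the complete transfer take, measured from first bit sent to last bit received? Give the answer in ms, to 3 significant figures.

3.11 ms

Per-hop transmission t_tx = L/R = 4608/127000000 = 0.0362835 ms.
Per-hop propagation t_prop = 28000/300000000 = 0.0933333 ms.
Pipeline fill: first packet needs 3·t_tx to clear all hops; remaining 75 packets each add one t_tx.
Total = (3+76-1)·t_tx + 3·t_prop = 78·0.0362835 + 3·0.0933333 = 3.11 ms.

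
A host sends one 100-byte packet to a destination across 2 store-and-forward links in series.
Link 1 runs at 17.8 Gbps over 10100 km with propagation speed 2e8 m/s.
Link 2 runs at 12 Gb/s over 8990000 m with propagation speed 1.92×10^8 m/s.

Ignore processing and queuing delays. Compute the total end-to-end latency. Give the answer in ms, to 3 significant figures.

L = 100 × 8 = 800 bits.
Transmission delays (L/R per hop): 4.49438e-05, 6.66667e-05 ms; sum = 0.00011161 ms.
Propagation delays (d/s per hop): 50.5, 46.8229 ms; sum = 97.3229 ms.
End-to-end = 97.3 ms.

97.3 ms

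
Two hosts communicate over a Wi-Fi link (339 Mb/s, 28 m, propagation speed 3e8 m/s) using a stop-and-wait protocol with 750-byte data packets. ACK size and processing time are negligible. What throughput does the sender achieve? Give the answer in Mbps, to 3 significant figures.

335 Mbps

t_tx = L/R = 6000/339000000 = 1.76991e-05 s.
t_prop = 28/300000000 = 9.33333e-08 s; RTT = 1.86667e-07 s.
Cycle = t_tx + RTT = 1.78858e-05 s.
Throughput = L / cycle = 6000 / 1.78858e-05 = 335 Mbps.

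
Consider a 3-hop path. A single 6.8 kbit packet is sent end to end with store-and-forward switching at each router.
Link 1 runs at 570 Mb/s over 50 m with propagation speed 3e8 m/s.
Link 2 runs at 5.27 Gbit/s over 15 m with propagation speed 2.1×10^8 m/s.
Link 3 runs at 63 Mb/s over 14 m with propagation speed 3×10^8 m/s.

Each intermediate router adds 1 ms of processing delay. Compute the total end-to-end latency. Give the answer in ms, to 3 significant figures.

L = 6800 bits.
Transmission delays (L/R per hop): 0.0119298, 0.00129032, 0.107937 ms; sum = 0.121157 ms.
Propagation delays (d/s per hop): 0.000166667, 7.14286e-05, 4.66667e-05 ms; sum = 0.000284762 ms.
Processing at 2 router(s): 2 × 1 ms = 2 ms.
End-to-end = 2.12 ms.

2.12 ms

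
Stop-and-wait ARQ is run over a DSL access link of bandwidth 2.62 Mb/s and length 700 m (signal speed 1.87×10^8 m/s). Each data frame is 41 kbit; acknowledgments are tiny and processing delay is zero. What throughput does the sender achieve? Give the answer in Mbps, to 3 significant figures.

2.62 Mbps

t_tx = L/R = 41000/2620000 = 0.0156489 s.
t_prop = 700/187000000 = 3.74332e-06 s; RTT = 7.48663e-06 s.
Cycle = t_tx + RTT = 0.0156563 s.
Throughput = L / cycle = 41000 / 0.0156563 = 2.62 Mbps.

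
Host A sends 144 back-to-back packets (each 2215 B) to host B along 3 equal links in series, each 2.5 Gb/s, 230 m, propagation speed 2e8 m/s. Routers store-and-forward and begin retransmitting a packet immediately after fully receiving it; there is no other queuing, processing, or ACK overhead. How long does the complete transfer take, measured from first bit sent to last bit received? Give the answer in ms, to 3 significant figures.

Per-hop transmission t_tx = L/R = 17720/2500000000 = 0.007088 ms.
Per-hop propagation t_prop = 230/200000000 = 0.00115 ms.
Pipeline fill: first packet needs 3·t_tx to clear all hops; remaining 143 packets each add one t_tx.
Total = (3+144-1)·t_tx + 3·t_prop = 146·0.007088 + 3·0.00115 = 1.04 ms.

1.04 ms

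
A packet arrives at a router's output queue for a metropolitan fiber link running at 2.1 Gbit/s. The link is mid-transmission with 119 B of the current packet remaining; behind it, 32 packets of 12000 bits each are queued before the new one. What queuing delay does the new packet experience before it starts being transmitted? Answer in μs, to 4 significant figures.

Each queued packet: L/R = 12000/2100000000 = 5.71429 μs.
32 queued → 182.857 μs.
Plus remaining 952 bits of current packet: 0.453333 μs.
Queuing delay = 183.3 μs.

183.3 μs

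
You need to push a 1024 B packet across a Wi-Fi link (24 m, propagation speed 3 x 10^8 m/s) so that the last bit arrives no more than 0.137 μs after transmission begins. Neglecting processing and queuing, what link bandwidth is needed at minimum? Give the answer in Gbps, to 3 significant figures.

L = 8192 bits.
Propagation delay = 24 / 300000000 = 0.08 μs.
Transmission budget = 0.137 − 0.08 = 0.057 μs.
R ≥ L / t_tx = 8192 bits / 5.7e-08 s = 144 Gbps.

144 Gbps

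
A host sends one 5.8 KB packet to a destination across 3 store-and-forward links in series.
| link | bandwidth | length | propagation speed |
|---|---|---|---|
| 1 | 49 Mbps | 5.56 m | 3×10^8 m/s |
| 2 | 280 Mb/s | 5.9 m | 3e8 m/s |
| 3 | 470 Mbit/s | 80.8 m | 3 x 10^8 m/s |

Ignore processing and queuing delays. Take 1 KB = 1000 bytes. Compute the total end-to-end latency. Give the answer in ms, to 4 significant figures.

L = 46400 bits.
Transmission delays (L/R per hop): 0.946939, 0.165714, 0.0987234 ms; sum = 1.21138 ms.
Propagation delays (d/s per hop): 1.85333e-05, 1.96667e-05, 0.000269333 ms; sum = 0.000307533 ms.
End-to-end = 1.212 ms.

1.212 ms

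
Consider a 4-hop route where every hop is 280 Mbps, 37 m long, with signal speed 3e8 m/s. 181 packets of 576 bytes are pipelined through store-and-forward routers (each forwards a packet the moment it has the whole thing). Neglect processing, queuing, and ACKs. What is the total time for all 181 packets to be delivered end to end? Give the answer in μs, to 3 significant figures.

3030 μs

Per-hop transmission t_tx = L/R = 4608/280000000 = 16.4571 μs.
Per-hop propagation t_prop = 37/300000000 = 0.123333 μs.
Pipeline fill: first packet needs 4·t_tx to clear all hops; remaining 180 packets each add one t_tx.
Total = (4+181-1)·t_tx + 4·t_prop = 184·16.4571 + 4·0.123333 = 3030 μs.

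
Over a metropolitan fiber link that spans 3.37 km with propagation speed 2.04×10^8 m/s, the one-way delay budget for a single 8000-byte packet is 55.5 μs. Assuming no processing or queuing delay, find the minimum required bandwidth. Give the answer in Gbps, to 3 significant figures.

L = 64000 bits.
Propagation delay = 3370 / 204000000 = 16.5196 μs.
Transmission budget = 55.5 − 16.5196 = 38.9804 μs.
R ≥ L / t_tx = 64000 bits / 3.89804e-05 s = 1.64 Gbps.

1.64 Gbps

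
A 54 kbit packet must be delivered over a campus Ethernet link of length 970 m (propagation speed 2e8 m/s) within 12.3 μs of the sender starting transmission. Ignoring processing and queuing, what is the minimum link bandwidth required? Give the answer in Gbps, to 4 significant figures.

7.248 Gbps

Propagation delay = 970 / 200000000 = 4.85 μs.
Transmission budget = 12.3 − 4.85 = 7.45 μs.
R ≥ L / t_tx = 54000 bits / 7.45e-06 s = 7.248 Gbps.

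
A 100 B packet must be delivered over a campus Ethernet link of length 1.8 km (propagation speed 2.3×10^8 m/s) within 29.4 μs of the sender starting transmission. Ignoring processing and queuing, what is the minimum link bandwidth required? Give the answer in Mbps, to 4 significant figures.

37.08 Mbps

L = 800 bits.
Propagation delay = 1800 / 2.3e+08 = 7.82609 μs.
Transmission budget = 29.4 − 7.82609 = 21.5739 μs.
R ≥ L / t_tx = 800 bits / 2.15739e-05 s = 37.08 Mbps.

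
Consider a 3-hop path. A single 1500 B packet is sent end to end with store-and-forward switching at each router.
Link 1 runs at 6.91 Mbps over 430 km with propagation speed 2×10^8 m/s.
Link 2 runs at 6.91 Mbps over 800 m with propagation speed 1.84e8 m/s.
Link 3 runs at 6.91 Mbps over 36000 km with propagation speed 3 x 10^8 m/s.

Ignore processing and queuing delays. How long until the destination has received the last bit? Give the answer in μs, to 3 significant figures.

L = 1500 × 8 = 12000 bits.
Transmission delay per hop = L/R = 12000/6910000 = 1736.61 μs; 3 hops → 5209.84 μs.
Propagation delays (d/s per hop): 2150, 4.34783, 120000 μs; sum = 122154 μs.
End-to-end = 127000 μs.

127000 μs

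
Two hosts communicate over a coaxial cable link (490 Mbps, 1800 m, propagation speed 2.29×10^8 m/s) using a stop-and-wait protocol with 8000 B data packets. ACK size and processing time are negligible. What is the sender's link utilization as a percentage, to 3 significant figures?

t_tx = L/R = 64000/490000000 = 0.000130612 s.
t_prop = 1800/229000000 = 7.86026e-06 s; RTT = 1.57205e-05 s.
Cycle = t_tx + RTT = 0.000146333 s.
Utilization = t_tx / cycle = 0.000130612/0.000146333 = 89.3 %.

89.3 %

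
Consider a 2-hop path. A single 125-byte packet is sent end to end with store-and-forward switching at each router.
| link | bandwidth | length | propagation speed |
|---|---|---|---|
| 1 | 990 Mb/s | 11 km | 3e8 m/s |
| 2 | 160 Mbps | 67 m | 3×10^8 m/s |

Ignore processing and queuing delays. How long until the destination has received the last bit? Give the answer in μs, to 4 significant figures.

L = 125 × 8 = 1000 bits.
Transmission delays (L/R per hop): 1.0101, 6.25 μs; sum = 7.2601 μs.
Propagation delays (d/s per hop): 36.6667, 0.223333 μs; sum = 36.89 μs.
End-to-end = 44.15 μs.

44.15 μs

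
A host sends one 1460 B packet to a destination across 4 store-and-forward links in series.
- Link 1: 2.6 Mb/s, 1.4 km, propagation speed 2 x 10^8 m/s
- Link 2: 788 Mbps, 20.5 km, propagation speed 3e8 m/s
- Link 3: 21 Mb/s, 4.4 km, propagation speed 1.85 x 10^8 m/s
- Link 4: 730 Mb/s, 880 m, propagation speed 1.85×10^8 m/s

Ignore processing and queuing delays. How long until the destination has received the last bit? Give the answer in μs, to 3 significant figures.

L = 1460 × 8 = 11680 bits.
Transmission delays (L/R per hop): 4492.31, 14.8223, 556.19, 16 μs; sum = 5079.32 μs.
Propagation delays (d/s per hop): 7, 68.3333, 23.7838, 4.75676 μs; sum = 103.874 μs.
End-to-end = 5180 μs.

5180 μs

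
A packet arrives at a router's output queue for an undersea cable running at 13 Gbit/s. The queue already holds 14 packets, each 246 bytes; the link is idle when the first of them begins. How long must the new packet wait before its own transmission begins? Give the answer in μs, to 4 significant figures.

2.119 μs

Each queued packet: L/R = 1968/13000000000 = 0.151385 μs.
14 queued → 2.11938 μs.
Queuing delay = 2.119 μs.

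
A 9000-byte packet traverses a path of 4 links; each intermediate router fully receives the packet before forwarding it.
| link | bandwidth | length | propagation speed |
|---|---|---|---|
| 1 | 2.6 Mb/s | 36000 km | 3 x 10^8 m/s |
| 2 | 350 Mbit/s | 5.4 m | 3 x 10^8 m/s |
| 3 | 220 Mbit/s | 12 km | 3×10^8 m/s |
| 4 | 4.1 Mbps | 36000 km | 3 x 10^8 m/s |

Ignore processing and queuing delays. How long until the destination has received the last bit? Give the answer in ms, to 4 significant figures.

285.8 ms

L = 9000 × 8 = 72000 bits.
Transmission delays (L/R per hop): 27.6923, 0.205714, 0.327273, 17.561 ms; sum = 45.7863 ms.
Propagation delays (d/s per hop): 120, 1.8e-05, 0.04, 120 ms; sum = 240.04 ms.
End-to-end = 285.8 ms.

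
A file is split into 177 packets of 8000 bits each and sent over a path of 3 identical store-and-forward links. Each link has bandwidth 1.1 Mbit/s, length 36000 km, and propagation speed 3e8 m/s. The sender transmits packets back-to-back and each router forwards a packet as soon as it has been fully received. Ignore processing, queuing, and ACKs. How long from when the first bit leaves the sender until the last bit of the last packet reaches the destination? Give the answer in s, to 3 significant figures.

1.66 s

Per-hop transmission t_tx = L/R = 8000/1100000 = 0.00727273 s.
Per-hop propagation t_prop = 36000000/300000000 = 0.12 s.
Pipeline fill: first packet needs 3·t_tx to clear all hops; remaining 176 packets each add one t_tx.
Total = (3+177-1)·t_tx + 3·t_prop = 179·0.00727273 + 3·0.12 = 1.66 s.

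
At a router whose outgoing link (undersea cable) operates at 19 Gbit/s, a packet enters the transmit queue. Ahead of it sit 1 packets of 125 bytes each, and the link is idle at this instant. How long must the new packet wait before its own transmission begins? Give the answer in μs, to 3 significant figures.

Each queued packet: L/R = 1000/19000000000 = 0.0526316 μs.
1 queued → 0.0526316 μs.
Queuing delay = 0.0526 μs.

0.0526 μs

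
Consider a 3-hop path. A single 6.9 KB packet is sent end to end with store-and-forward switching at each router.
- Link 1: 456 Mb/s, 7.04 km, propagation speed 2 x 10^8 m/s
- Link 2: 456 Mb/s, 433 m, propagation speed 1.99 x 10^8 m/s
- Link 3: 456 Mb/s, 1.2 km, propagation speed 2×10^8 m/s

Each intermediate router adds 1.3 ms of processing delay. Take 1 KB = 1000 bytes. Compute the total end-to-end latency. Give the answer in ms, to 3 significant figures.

L = 55200 bits.
Transmission delay per hop = L/R = 55200/456000000 = 0.121053 ms; 3 hops → 0.363158 ms.
Propagation delays (d/s per hop): 0.0352, 0.00217588, 0.006 ms; sum = 0.0433759 ms.
Processing at 2 router(s): 2 × 1.3 ms = 2.6 ms.
End-to-end = 3.01 ms.

3.01 ms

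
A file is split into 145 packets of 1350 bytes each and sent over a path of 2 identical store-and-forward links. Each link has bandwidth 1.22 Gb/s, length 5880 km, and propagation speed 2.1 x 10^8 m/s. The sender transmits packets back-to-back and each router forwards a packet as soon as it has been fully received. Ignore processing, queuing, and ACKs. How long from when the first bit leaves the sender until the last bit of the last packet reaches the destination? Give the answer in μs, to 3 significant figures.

Per-hop transmission t_tx = L/R = 10800/1220000000 = 8.85246 μs.
Per-hop propagation t_prop = 5880000/210000000 = 28000 μs.
Pipeline fill: first packet needs 2·t_tx to clear all hops; remaining 144 packets each add one t_tx.
Total = (2+145-1)·t_tx + 2·t_prop = 146·8.85246 + 2·28000 = 57300 μs.

57300 μs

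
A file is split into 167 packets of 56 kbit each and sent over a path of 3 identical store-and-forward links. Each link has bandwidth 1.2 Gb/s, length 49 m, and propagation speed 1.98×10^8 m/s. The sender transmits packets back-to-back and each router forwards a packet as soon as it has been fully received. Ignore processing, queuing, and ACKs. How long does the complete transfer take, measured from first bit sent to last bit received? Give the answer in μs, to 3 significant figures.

7890 μs

Per-hop transmission t_tx = L/R = 56000/1200000000 = 46.6667 μs.
Per-hop propagation t_prop = 49/198000000 = 0.247475 μs.
Pipeline fill: first packet needs 3·t_tx to clear all hops; remaining 166 packets each add one t_tx.
Total = (3+167-1)·t_tx + 3·t_prop = 169·46.6667 + 3·0.247475 = 7890 μs.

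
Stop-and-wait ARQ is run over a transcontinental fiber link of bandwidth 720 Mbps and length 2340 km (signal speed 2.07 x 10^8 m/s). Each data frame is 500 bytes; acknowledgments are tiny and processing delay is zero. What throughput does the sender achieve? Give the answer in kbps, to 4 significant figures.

t_tx = L/R = 4000/720000000 = 5.55556e-06 s.
t_prop = 2340000/2.07e+08 = 0.0113043 s; RTT = 0.0226087 s.
Cycle = t_tx + RTT = 0.0226143 s.
Throughput = L / cycle = 4000 / 0.0226143 = 176.9 kbps.

176.9 kbps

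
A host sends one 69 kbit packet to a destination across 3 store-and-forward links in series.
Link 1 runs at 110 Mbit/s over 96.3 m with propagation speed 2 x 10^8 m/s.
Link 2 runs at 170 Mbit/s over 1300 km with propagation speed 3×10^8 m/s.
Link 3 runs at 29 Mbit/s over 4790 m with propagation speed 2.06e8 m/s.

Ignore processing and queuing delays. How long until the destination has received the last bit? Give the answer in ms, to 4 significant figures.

7.770 ms

L = 69000 bits.
Transmission delays (L/R per hop): 0.627273, 0.405882, 2.37931 ms; sum = 3.41247 ms.
Propagation delays (d/s per hop): 0.0004815, 4.33333, 0.0232524 ms; sum = 4.35707 ms.
End-to-end = 7.770 ms.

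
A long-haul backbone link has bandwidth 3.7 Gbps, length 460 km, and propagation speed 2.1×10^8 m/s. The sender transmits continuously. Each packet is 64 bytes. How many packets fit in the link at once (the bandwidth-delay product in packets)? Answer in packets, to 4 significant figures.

Propagation delay = 460000 / 210000000 = 0.00219048 s.
BDP = R × t_prop = 3700000000 × 0.00219048 = 8104760 bits.
In packets of 512 bits: 15830 packets.

15830 packets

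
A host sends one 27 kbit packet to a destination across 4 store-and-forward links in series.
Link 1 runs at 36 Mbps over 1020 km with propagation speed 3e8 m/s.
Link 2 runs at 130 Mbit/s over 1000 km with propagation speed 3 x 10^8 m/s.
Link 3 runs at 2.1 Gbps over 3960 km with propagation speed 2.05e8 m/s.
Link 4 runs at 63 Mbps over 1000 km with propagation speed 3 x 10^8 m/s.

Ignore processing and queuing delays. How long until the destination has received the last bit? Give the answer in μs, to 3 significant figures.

L = 27000 bits.
Transmission delays (L/R per hop): 750, 207.692, 12.8571, 428.571 μs; sum = 1399.12 μs.
Propagation delays (d/s per hop): 3400, 3333.33, 19317.1, 3333.33 μs; sum = 29383.7 μs.
End-to-end = 30800 μs.

30800 μs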